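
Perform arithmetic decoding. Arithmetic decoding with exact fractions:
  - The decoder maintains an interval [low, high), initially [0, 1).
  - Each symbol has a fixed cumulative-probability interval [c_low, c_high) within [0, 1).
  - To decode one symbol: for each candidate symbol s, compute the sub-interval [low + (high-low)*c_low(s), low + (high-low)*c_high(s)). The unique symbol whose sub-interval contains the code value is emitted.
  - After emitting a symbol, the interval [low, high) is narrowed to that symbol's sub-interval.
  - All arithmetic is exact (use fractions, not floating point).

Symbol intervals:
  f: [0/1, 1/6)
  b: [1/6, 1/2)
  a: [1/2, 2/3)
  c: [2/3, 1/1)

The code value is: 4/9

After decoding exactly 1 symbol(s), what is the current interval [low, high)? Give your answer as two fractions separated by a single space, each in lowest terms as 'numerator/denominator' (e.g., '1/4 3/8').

Answer: 1/6 1/2

Derivation:
Step 1: interval [0/1, 1/1), width = 1/1 - 0/1 = 1/1
  'f': [0/1 + 1/1*0/1, 0/1 + 1/1*1/6) = [0/1, 1/6)
  'b': [0/1 + 1/1*1/6, 0/1 + 1/1*1/2) = [1/6, 1/2) <- contains code 4/9
  'a': [0/1 + 1/1*1/2, 0/1 + 1/1*2/3) = [1/2, 2/3)
  'c': [0/1 + 1/1*2/3, 0/1 + 1/1*1/1) = [2/3, 1/1)
  emit 'b', narrow to [1/6, 1/2)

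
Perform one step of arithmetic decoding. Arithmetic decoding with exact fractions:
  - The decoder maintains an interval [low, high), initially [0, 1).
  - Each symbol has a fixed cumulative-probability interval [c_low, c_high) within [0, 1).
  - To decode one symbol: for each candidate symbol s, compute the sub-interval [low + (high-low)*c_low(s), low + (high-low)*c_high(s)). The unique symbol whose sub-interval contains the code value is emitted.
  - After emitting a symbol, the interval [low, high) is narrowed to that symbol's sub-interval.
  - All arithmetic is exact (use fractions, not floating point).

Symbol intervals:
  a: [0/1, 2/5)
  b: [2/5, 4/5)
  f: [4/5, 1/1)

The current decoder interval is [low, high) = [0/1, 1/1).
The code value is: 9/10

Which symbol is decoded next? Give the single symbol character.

Interval width = high − low = 1/1 − 0/1 = 1/1
Scaled code = (code − low) / width = (9/10 − 0/1) / 1/1 = 9/10
  a: [0/1, 2/5) 
  b: [2/5, 4/5) 
  f: [4/5, 1/1) ← scaled code falls here ✓

Answer: f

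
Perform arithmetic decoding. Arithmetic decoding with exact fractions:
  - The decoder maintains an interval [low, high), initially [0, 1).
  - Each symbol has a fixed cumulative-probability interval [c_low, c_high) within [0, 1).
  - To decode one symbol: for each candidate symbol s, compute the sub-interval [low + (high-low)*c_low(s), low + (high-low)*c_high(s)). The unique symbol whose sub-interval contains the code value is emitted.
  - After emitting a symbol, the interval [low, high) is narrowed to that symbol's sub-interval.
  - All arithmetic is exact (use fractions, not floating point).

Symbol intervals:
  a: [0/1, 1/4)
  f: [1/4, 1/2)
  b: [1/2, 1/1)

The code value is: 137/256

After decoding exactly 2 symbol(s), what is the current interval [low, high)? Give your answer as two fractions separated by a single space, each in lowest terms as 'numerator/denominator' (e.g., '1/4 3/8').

Answer: 1/2 5/8

Derivation:
Step 1: interval [0/1, 1/1), width = 1/1 - 0/1 = 1/1
  'a': [0/1 + 1/1*0/1, 0/1 + 1/1*1/4) = [0/1, 1/4)
  'f': [0/1 + 1/1*1/4, 0/1 + 1/1*1/2) = [1/4, 1/2)
  'b': [0/1 + 1/1*1/2, 0/1 + 1/1*1/1) = [1/2, 1/1) <- contains code 137/256
  emit 'b', narrow to [1/2, 1/1)
Step 2: interval [1/2, 1/1), width = 1/1 - 1/2 = 1/2
  'a': [1/2 + 1/2*0/1, 1/2 + 1/2*1/4) = [1/2, 5/8) <- contains code 137/256
  'f': [1/2 + 1/2*1/4, 1/2 + 1/2*1/2) = [5/8, 3/4)
  'b': [1/2 + 1/2*1/2, 1/2 + 1/2*1/1) = [3/4, 1/1)
  emit 'a', narrow to [1/2, 5/8)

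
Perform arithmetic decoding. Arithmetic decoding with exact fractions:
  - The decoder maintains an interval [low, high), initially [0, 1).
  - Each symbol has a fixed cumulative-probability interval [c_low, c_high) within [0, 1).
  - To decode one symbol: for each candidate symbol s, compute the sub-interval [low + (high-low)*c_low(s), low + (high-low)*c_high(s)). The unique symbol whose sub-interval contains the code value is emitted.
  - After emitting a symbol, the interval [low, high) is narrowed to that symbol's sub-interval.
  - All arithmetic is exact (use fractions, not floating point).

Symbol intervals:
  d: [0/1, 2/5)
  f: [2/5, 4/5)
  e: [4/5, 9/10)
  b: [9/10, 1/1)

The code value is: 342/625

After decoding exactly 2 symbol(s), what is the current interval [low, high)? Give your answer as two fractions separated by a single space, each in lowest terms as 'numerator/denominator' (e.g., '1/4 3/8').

Answer: 2/5 14/25

Derivation:
Step 1: interval [0/1, 1/1), width = 1/1 - 0/1 = 1/1
  'd': [0/1 + 1/1*0/1, 0/1 + 1/1*2/5) = [0/1, 2/5)
  'f': [0/1 + 1/1*2/5, 0/1 + 1/1*4/5) = [2/5, 4/5) <- contains code 342/625
  'e': [0/1 + 1/1*4/5, 0/1 + 1/1*9/10) = [4/5, 9/10)
  'b': [0/1 + 1/1*9/10, 0/1 + 1/1*1/1) = [9/10, 1/1)
  emit 'f', narrow to [2/5, 4/5)
Step 2: interval [2/5, 4/5), width = 4/5 - 2/5 = 2/5
  'd': [2/5 + 2/5*0/1, 2/5 + 2/5*2/5) = [2/5, 14/25) <- contains code 342/625
  'f': [2/5 + 2/5*2/5, 2/5 + 2/5*4/5) = [14/25, 18/25)
  'e': [2/5 + 2/5*4/5, 2/5 + 2/5*9/10) = [18/25, 19/25)
  'b': [2/5 + 2/5*9/10, 2/5 + 2/5*1/1) = [19/25, 4/5)
  emit 'd', narrow to [2/5, 14/25)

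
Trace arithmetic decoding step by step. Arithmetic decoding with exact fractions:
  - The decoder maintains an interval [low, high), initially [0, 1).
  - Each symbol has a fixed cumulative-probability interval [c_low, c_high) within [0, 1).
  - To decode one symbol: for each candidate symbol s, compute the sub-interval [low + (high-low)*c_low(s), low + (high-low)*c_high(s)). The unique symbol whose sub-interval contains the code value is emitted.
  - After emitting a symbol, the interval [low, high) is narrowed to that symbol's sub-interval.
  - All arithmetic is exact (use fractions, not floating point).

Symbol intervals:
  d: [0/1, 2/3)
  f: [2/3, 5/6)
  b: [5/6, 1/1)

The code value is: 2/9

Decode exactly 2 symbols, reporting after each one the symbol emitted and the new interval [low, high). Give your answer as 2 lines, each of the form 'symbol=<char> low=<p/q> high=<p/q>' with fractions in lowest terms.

Answer: symbol=d low=0/1 high=2/3
symbol=d low=0/1 high=4/9

Derivation:
Step 1: interval [0/1, 1/1), width = 1/1 - 0/1 = 1/1
  'd': [0/1 + 1/1*0/1, 0/1 + 1/1*2/3) = [0/1, 2/3) <- contains code 2/9
  'f': [0/1 + 1/1*2/3, 0/1 + 1/1*5/6) = [2/3, 5/6)
  'b': [0/1 + 1/1*5/6, 0/1 + 1/1*1/1) = [5/6, 1/1)
  emit 'd', narrow to [0/1, 2/3)
Step 2: interval [0/1, 2/3), width = 2/3 - 0/1 = 2/3
  'd': [0/1 + 2/3*0/1, 0/1 + 2/3*2/3) = [0/1, 4/9) <- contains code 2/9
  'f': [0/1 + 2/3*2/3, 0/1 + 2/3*5/6) = [4/9, 5/9)
  'b': [0/1 + 2/3*5/6, 0/1 + 2/3*1/1) = [5/9, 2/3)
  emit 'd', narrow to [0/1, 4/9)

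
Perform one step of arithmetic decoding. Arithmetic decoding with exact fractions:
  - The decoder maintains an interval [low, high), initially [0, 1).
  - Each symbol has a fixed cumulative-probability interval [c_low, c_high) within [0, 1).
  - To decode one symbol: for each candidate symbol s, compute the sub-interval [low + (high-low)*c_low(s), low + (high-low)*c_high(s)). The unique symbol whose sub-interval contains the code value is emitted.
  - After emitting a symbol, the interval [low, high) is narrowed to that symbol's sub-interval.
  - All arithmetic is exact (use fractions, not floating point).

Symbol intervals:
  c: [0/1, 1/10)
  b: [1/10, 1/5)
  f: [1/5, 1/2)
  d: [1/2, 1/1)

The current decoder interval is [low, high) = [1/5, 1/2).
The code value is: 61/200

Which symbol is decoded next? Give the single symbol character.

Interval width = high − low = 1/2 − 1/5 = 3/10
Scaled code = (code − low) / width = (61/200 − 1/5) / 3/10 = 7/20
  c: [0/1, 1/10) 
  b: [1/10, 1/5) 
  f: [1/5, 1/2) ← scaled code falls here ✓
  d: [1/2, 1/1) 

Answer: f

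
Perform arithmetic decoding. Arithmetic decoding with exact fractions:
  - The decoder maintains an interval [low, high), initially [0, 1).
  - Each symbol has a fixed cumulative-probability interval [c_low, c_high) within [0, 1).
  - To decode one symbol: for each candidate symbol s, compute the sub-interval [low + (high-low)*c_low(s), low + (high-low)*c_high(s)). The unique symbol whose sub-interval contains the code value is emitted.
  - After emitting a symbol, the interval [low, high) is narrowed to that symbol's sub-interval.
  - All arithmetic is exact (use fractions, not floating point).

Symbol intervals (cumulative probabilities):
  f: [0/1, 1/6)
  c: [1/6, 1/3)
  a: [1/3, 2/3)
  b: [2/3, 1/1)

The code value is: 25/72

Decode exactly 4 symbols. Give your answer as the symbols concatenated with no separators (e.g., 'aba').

Step 1: interval [0/1, 1/1), width = 1/1 - 0/1 = 1/1
  'f': [0/1 + 1/1*0/1, 0/1 + 1/1*1/6) = [0/1, 1/6)
  'c': [0/1 + 1/1*1/6, 0/1 + 1/1*1/3) = [1/6, 1/3)
  'a': [0/1 + 1/1*1/3, 0/1 + 1/1*2/3) = [1/3, 2/3) <- contains code 25/72
  'b': [0/1 + 1/1*2/3, 0/1 + 1/1*1/1) = [2/3, 1/1)
  emit 'a', narrow to [1/3, 2/3)
Step 2: interval [1/3, 2/3), width = 2/3 - 1/3 = 1/3
  'f': [1/3 + 1/3*0/1, 1/3 + 1/3*1/6) = [1/3, 7/18) <- contains code 25/72
  'c': [1/3 + 1/3*1/6, 1/3 + 1/3*1/3) = [7/18, 4/9)
  'a': [1/3 + 1/3*1/3, 1/3 + 1/3*2/3) = [4/9, 5/9)
  'b': [1/3 + 1/3*2/3, 1/3 + 1/3*1/1) = [5/9, 2/3)
  emit 'f', narrow to [1/3, 7/18)
Step 3: interval [1/3, 7/18), width = 7/18 - 1/3 = 1/18
  'f': [1/3 + 1/18*0/1, 1/3 + 1/18*1/6) = [1/3, 37/108)
  'c': [1/3 + 1/18*1/6, 1/3 + 1/18*1/3) = [37/108, 19/54) <- contains code 25/72
  'a': [1/3 + 1/18*1/3, 1/3 + 1/18*2/3) = [19/54, 10/27)
  'b': [1/3 + 1/18*2/3, 1/3 + 1/18*1/1) = [10/27, 7/18)
  emit 'c', narrow to [37/108, 19/54)
Step 4: interval [37/108, 19/54), width = 19/54 - 37/108 = 1/108
  'f': [37/108 + 1/108*0/1, 37/108 + 1/108*1/6) = [37/108, 223/648)
  'c': [37/108 + 1/108*1/6, 37/108 + 1/108*1/3) = [223/648, 28/81)
  'a': [37/108 + 1/108*1/3, 37/108 + 1/108*2/3) = [28/81, 113/324) <- contains code 25/72
  'b': [37/108 + 1/108*2/3, 37/108 + 1/108*1/1) = [113/324, 19/54)
  emit 'a', narrow to [28/81, 113/324)

Answer: afca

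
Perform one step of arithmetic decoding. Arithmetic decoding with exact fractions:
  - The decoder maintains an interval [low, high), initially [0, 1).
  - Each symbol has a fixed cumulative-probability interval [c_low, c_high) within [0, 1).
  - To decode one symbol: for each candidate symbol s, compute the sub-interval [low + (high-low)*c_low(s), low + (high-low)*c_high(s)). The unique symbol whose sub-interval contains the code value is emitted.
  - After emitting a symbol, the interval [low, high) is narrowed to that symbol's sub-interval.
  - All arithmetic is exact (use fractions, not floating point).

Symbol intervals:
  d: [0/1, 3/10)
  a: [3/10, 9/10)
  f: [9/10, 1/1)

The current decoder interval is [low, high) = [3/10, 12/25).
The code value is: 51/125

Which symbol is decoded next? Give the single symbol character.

Answer: a

Derivation:
Interval width = high − low = 12/25 − 3/10 = 9/50
Scaled code = (code − low) / width = (51/125 − 3/10) / 9/50 = 3/5
  d: [0/1, 3/10) 
  a: [3/10, 9/10) ← scaled code falls here ✓
  f: [9/10, 1/1) 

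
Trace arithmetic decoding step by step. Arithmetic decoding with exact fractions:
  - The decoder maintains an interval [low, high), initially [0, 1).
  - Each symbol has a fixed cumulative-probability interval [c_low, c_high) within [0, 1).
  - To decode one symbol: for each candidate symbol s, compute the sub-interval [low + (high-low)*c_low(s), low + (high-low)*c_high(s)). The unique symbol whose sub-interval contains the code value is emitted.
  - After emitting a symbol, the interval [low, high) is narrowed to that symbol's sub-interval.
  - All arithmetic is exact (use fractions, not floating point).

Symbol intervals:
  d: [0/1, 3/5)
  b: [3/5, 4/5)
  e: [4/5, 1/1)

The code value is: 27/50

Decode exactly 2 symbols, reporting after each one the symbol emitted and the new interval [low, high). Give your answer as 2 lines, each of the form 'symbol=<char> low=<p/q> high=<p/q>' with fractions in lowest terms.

Answer: symbol=d low=0/1 high=3/5
symbol=e low=12/25 high=3/5

Derivation:
Step 1: interval [0/1, 1/1), width = 1/1 - 0/1 = 1/1
  'd': [0/1 + 1/1*0/1, 0/1 + 1/1*3/5) = [0/1, 3/5) <- contains code 27/50
  'b': [0/1 + 1/1*3/5, 0/1 + 1/1*4/5) = [3/5, 4/5)
  'e': [0/1 + 1/1*4/5, 0/1 + 1/1*1/1) = [4/5, 1/1)
  emit 'd', narrow to [0/1, 3/5)
Step 2: interval [0/1, 3/5), width = 3/5 - 0/1 = 3/5
  'd': [0/1 + 3/5*0/1, 0/1 + 3/5*3/5) = [0/1, 9/25)
  'b': [0/1 + 3/5*3/5, 0/1 + 3/5*4/5) = [9/25, 12/25)
  'e': [0/1 + 3/5*4/5, 0/1 + 3/5*1/1) = [12/25, 3/5) <- contains code 27/50
  emit 'e', narrow to [12/25, 3/5)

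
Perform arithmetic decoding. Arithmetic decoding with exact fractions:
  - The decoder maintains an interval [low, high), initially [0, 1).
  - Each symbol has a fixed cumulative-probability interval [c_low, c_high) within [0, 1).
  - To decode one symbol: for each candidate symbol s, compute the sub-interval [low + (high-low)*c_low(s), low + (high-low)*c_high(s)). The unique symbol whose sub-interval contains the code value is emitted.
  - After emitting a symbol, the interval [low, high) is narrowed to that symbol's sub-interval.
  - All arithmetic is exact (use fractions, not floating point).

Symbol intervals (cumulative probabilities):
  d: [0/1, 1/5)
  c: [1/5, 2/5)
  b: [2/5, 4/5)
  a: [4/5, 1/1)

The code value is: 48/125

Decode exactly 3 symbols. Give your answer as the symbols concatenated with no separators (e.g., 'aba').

Answer: cab

Derivation:
Step 1: interval [0/1, 1/1), width = 1/1 - 0/1 = 1/1
  'd': [0/1 + 1/1*0/1, 0/1 + 1/1*1/5) = [0/1, 1/5)
  'c': [0/1 + 1/1*1/5, 0/1 + 1/1*2/5) = [1/5, 2/5) <- contains code 48/125
  'b': [0/1 + 1/1*2/5, 0/1 + 1/1*4/5) = [2/5, 4/5)
  'a': [0/1 + 1/1*4/5, 0/1 + 1/1*1/1) = [4/5, 1/1)
  emit 'c', narrow to [1/5, 2/5)
Step 2: interval [1/5, 2/5), width = 2/5 - 1/5 = 1/5
  'd': [1/5 + 1/5*0/1, 1/5 + 1/5*1/5) = [1/5, 6/25)
  'c': [1/5 + 1/5*1/5, 1/5 + 1/5*2/5) = [6/25, 7/25)
  'b': [1/5 + 1/5*2/5, 1/5 + 1/5*4/5) = [7/25, 9/25)
  'a': [1/5 + 1/5*4/5, 1/5 + 1/5*1/1) = [9/25, 2/5) <- contains code 48/125
  emit 'a', narrow to [9/25, 2/5)
Step 3: interval [9/25, 2/5), width = 2/5 - 9/25 = 1/25
  'd': [9/25 + 1/25*0/1, 9/25 + 1/25*1/5) = [9/25, 46/125)
  'c': [9/25 + 1/25*1/5, 9/25 + 1/25*2/5) = [46/125, 47/125)
  'b': [9/25 + 1/25*2/5, 9/25 + 1/25*4/5) = [47/125, 49/125) <- contains code 48/125
  'a': [9/25 + 1/25*4/5, 9/25 + 1/25*1/1) = [49/125, 2/5)
  emit 'b', narrow to [47/125, 49/125)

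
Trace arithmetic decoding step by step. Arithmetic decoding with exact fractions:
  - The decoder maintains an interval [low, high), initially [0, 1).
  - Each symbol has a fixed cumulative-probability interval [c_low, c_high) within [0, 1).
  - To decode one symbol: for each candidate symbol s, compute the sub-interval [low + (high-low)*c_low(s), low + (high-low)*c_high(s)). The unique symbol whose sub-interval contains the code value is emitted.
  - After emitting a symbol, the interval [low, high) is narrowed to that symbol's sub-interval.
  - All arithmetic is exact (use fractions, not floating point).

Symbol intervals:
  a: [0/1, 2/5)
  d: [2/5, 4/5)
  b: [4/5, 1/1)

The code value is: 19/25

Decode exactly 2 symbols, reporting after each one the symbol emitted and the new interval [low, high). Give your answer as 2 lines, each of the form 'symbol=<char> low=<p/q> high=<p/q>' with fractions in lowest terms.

Step 1: interval [0/1, 1/1), width = 1/1 - 0/1 = 1/1
  'a': [0/1 + 1/1*0/1, 0/1 + 1/1*2/5) = [0/1, 2/5)
  'd': [0/1 + 1/1*2/5, 0/1 + 1/1*4/5) = [2/5, 4/5) <- contains code 19/25
  'b': [0/1 + 1/1*4/5, 0/1 + 1/1*1/1) = [4/5, 1/1)
  emit 'd', narrow to [2/5, 4/5)
Step 2: interval [2/5, 4/5), width = 4/5 - 2/5 = 2/5
  'a': [2/5 + 2/5*0/1, 2/5 + 2/5*2/5) = [2/5, 14/25)
  'd': [2/5 + 2/5*2/5, 2/5 + 2/5*4/5) = [14/25, 18/25)
  'b': [2/5 + 2/5*4/5, 2/5 + 2/5*1/1) = [18/25, 4/5) <- contains code 19/25
  emit 'b', narrow to [18/25, 4/5)

Answer: symbol=d low=2/5 high=4/5
symbol=b low=18/25 high=4/5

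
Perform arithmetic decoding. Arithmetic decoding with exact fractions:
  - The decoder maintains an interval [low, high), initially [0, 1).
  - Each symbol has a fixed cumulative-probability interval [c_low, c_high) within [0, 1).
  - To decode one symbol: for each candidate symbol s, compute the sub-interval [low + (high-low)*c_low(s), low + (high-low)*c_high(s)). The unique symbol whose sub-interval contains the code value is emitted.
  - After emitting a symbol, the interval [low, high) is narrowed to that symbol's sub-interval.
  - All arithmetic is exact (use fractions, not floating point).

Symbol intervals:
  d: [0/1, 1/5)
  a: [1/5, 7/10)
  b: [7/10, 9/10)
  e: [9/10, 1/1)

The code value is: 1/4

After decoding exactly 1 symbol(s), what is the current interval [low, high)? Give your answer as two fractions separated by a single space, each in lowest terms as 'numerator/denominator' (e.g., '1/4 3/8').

Answer: 1/5 7/10

Derivation:
Step 1: interval [0/1, 1/1), width = 1/1 - 0/1 = 1/1
  'd': [0/1 + 1/1*0/1, 0/1 + 1/1*1/5) = [0/1, 1/5)
  'a': [0/1 + 1/1*1/5, 0/1 + 1/1*7/10) = [1/5, 7/10) <- contains code 1/4
  'b': [0/1 + 1/1*7/10, 0/1 + 1/1*9/10) = [7/10, 9/10)
  'e': [0/1 + 1/1*9/10, 0/1 + 1/1*1/1) = [9/10, 1/1)
  emit 'a', narrow to [1/5, 7/10)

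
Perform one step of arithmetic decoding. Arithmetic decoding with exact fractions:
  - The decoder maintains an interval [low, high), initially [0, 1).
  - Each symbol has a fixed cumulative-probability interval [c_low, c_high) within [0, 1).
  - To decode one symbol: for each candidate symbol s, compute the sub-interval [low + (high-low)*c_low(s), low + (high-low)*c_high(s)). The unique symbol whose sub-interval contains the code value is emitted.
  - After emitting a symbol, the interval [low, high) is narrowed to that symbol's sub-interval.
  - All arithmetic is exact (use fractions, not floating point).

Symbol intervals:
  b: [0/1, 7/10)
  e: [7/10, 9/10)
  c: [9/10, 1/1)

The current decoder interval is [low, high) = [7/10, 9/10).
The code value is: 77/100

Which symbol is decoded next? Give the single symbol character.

Interval width = high − low = 9/10 − 7/10 = 1/5
Scaled code = (code − low) / width = (77/100 − 7/10) / 1/5 = 7/20
  b: [0/1, 7/10) ← scaled code falls here ✓
  e: [7/10, 9/10) 
  c: [9/10, 1/1) 

Answer: b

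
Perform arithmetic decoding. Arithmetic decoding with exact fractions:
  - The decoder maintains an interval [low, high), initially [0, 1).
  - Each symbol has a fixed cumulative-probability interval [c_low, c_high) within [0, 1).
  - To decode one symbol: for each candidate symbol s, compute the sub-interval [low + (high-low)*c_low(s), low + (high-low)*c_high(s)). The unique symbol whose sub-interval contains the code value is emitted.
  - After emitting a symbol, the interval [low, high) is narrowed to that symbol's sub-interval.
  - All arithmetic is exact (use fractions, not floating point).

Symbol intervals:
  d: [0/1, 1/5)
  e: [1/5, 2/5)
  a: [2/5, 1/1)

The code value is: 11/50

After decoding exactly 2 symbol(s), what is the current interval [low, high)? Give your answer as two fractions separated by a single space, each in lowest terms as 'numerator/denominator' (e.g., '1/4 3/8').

Step 1: interval [0/1, 1/1), width = 1/1 - 0/1 = 1/1
  'd': [0/1 + 1/1*0/1, 0/1 + 1/1*1/5) = [0/1, 1/5)
  'e': [0/1 + 1/1*1/5, 0/1 + 1/1*2/5) = [1/5, 2/5) <- contains code 11/50
  'a': [0/1 + 1/1*2/5, 0/1 + 1/1*1/1) = [2/5, 1/1)
  emit 'e', narrow to [1/5, 2/5)
Step 2: interval [1/5, 2/5), width = 2/5 - 1/5 = 1/5
  'd': [1/5 + 1/5*0/1, 1/5 + 1/5*1/5) = [1/5, 6/25) <- contains code 11/50
  'e': [1/5 + 1/5*1/5, 1/5 + 1/5*2/5) = [6/25, 7/25)
  'a': [1/5 + 1/5*2/5, 1/5 + 1/5*1/1) = [7/25, 2/5)
  emit 'd', narrow to [1/5, 6/25)

Answer: 1/5 6/25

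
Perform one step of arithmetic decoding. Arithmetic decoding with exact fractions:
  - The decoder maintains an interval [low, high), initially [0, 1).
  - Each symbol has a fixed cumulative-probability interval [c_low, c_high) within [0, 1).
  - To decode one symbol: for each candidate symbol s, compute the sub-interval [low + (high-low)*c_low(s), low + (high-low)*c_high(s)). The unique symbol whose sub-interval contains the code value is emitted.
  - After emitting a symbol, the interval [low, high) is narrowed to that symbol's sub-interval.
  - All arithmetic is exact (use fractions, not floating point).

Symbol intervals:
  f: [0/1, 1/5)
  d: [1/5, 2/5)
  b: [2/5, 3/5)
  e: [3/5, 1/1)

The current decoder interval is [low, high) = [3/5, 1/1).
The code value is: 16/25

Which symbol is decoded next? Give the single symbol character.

Interval width = high − low = 1/1 − 3/5 = 2/5
Scaled code = (code − low) / width = (16/25 − 3/5) / 2/5 = 1/10
  f: [0/1, 1/5) ← scaled code falls here ✓
  d: [1/5, 2/5) 
  b: [2/5, 3/5) 
  e: [3/5, 1/1) 

Answer: f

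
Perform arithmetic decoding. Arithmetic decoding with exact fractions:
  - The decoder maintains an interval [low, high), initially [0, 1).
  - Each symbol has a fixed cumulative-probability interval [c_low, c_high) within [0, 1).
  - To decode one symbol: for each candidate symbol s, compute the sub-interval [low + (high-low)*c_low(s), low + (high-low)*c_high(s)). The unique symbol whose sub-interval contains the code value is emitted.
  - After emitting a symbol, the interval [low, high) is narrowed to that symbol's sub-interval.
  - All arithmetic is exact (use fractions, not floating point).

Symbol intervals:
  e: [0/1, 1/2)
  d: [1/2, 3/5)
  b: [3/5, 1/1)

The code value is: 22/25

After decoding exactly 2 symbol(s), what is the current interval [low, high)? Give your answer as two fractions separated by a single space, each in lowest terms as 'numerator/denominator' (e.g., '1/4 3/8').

Step 1: interval [0/1, 1/1), width = 1/1 - 0/1 = 1/1
  'e': [0/1 + 1/1*0/1, 0/1 + 1/1*1/2) = [0/1, 1/2)
  'd': [0/1 + 1/1*1/2, 0/1 + 1/1*3/5) = [1/2, 3/5)
  'b': [0/1 + 1/1*3/5, 0/1 + 1/1*1/1) = [3/5, 1/1) <- contains code 22/25
  emit 'b', narrow to [3/5, 1/1)
Step 2: interval [3/5, 1/1), width = 1/1 - 3/5 = 2/5
  'e': [3/5 + 2/5*0/1, 3/5 + 2/5*1/2) = [3/5, 4/5)
  'd': [3/5 + 2/5*1/2, 3/5 + 2/5*3/5) = [4/5, 21/25)
  'b': [3/5 + 2/5*3/5, 3/5 + 2/5*1/1) = [21/25, 1/1) <- contains code 22/25
  emit 'b', narrow to [21/25, 1/1)

Answer: 21/25 1/1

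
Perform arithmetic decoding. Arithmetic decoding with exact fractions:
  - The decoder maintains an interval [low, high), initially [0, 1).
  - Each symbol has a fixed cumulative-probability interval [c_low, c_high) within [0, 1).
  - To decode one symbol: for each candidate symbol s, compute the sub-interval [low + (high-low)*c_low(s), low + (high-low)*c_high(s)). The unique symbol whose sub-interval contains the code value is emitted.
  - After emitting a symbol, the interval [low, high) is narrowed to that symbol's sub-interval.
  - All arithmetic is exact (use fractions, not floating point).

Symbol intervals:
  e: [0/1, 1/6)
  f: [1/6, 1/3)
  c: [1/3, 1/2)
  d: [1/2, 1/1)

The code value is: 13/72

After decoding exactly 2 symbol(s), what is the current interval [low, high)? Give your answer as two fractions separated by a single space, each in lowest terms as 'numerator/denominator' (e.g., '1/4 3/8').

Step 1: interval [0/1, 1/1), width = 1/1 - 0/1 = 1/1
  'e': [0/1 + 1/1*0/1, 0/1 + 1/1*1/6) = [0/1, 1/6)
  'f': [0/1 + 1/1*1/6, 0/1 + 1/1*1/3) = [1/6, 1/3) <- contains code 13/72
  'c': [0/1 + 1/1*1/3, 0/1 + 1/1*1/2) = [1/3, 1/2)
  'd': [0/1 + 1/1*1/2, 0/1 + 1/1*1/1) = [1/2, 1/1)
  emit 'f', narrow to [1/6, 1/3)
Step 2: interval [1/6, 1/3), width = 1/3 - 1/6 = 1/6
  'e': [1/6 + 1/6*0/1, 1/6 + 1/6*1/6) = [1/6, 7/36) <- contains code 13/72
  'f': [1/6 + 1/6*1/6, 1/6 + 1/6*1/3) = [7/36, 2/9)
  'c': [1/6 + 1/6*1/3, 1/6 + 1/6*1/2) = [2/9, 1/4)
  'd': [1/6 + 1/6*1/2, 1/6 + 1/6*1/1) = [1/4, 1/3)
  emit 'e', narrow to [1/6, 7/36)

Answer: 1/6 7/36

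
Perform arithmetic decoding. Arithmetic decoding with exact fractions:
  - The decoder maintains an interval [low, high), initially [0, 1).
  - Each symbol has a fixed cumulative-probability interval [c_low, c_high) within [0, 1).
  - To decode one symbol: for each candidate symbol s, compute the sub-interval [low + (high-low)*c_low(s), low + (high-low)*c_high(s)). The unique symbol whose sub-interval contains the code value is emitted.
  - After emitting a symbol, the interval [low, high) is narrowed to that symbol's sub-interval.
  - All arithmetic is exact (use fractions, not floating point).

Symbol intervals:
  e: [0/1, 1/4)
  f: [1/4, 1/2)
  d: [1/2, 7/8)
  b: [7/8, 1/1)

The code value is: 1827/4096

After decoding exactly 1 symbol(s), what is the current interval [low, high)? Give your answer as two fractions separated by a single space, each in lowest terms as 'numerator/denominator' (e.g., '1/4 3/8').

Answer: 1/4 1/2

Derivation:
Step 1: interval [0/1, 1/1), width = 1/1 - 0/1 = 1/1
  'e': [0/1 + 1/1*0/1, 0/1 + 1/1*1/4) = [0/1, 1/4)
  'f': [0/1 + 1/1*1/4, 0/1 + 1/1*1/2) = [1/4, 1/2) <- contains code 1827/4096
  'd': [0/1 + 1/1*1/2, 0/1 + 1/1*7/8) = [1/2, 7/8)
  'b': [0/1 + 1/1*7/8, 0/1 + 1/1*1/1) = [7/8, 1/1)
  emit 'f', narrow to [1/4, 1/2)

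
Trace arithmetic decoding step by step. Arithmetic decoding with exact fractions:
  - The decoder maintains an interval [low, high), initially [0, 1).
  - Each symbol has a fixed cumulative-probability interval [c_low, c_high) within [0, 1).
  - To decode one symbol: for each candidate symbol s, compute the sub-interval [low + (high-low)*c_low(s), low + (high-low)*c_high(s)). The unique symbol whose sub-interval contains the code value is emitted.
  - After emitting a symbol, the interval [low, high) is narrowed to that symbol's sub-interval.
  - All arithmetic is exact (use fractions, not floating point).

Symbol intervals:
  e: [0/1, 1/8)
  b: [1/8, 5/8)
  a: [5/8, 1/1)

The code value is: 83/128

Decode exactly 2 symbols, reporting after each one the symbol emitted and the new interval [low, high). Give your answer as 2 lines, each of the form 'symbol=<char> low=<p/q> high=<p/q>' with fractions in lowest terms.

Step 1: interval [0/1, 1/1), width = 1/1 - 0/1 = 1/1
  'e': [0/1 + 1/1*0/1, 0/1 + 1/1*1/8) = [0/1, 1/8)
  'b': [0/1 + 1/1*1/8, 0/1 + 1/1*5/8) = [1/8, 5/8)
  'a': [0/1 + 1/1*5/8, 0/1 + 1/1*1/1) = [5/8, 1/1) <- contains code 83/128
  emit 'a', narrow to [5/8, 1/1)
Step 2: interval [5/8, 1/1), width = 1/1 - 5/8 = 3/8
  'e': [5/8 + 3/8*0/1, 5/8 + 3/8*1/8) = [5/8, 43/64) <- contains code 83/128
  'b': [5/8 + 3/8*1/8, 5/8 + 3/8*5/8) = [43/64, 55/64)
  'a': [5/8 + 3/8*5/8, 5/8 + 3/8*1/1) = [55/64, 1/1)
  emit 'e', narrow to [5/8, 43/64)

Answer: symbol=a low=5/8 high=1/1
symbol=e low=5/8 high=43/64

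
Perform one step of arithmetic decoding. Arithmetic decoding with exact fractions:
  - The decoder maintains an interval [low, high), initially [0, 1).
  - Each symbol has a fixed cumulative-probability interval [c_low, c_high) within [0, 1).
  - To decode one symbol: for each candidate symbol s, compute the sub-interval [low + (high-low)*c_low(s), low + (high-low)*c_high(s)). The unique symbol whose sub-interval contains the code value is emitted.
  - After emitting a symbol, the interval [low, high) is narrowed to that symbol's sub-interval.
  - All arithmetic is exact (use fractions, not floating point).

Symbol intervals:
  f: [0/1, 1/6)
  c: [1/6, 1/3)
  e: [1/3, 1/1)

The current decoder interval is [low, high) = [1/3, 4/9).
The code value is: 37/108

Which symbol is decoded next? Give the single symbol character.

Interval width = high − low = 4/9 − 1/3 = 1/9
Scaled code = (code − low) / width = (37/108 − 1/3) / 1/9 = 1/12
  f: [0/1, 1/6) ← scaled code falls here ✓
  c: [1/6, 1/3) 
  e: [1/3, 1/1) 

Answer: f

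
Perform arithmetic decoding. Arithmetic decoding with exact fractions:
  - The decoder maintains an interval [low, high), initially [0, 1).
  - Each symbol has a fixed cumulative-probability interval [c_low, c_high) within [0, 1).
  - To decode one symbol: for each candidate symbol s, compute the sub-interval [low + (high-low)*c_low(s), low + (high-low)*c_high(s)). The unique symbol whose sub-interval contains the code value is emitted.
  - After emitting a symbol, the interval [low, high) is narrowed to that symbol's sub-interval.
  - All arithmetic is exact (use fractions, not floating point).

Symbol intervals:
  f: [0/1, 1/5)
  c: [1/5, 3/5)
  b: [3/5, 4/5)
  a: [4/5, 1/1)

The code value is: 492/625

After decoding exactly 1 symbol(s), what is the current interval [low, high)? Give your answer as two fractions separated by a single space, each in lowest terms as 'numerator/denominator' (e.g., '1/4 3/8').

Answer: 3/5 4/5

Derivation:
Step 1: interval [0/1, 1/1), width = 1/1 - 0/1 = 1/1
  'f': [0/1 + 1/1*0/1, 0/1 + 1/1*1/5) = [0/1, 1/5)
  'c': [0/1 + 1/1*1/5, 0/1 + 1/1*3/5) = [1/5, 3/5)
  'b': [0/1 + 1/1*3/5, 0/1 + 1/1*4/5) = [3/5, 4/5) <- contains code 492/625
  'a': [0/1 + 1/1*4/5, 0/1 + 1/1*1/1) = [4/5, 1/1)
  emit 'b', narrow to [3/5, 4/5)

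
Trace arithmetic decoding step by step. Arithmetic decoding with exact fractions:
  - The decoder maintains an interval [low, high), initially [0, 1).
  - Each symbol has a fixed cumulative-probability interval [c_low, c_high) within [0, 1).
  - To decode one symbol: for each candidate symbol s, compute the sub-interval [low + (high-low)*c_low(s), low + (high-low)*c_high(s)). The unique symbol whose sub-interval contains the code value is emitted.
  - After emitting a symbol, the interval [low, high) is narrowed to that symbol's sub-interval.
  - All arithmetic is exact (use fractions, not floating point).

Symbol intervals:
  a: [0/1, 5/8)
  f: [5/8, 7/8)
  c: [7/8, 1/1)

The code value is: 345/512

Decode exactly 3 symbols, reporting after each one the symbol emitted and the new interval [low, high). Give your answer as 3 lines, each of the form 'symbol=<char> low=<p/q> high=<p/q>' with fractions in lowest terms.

Step 1: interval [0/1, 1/1), width = 1/1 - 0/1 = 1/1
  'a': [0/1 + 1/1*0/1, 0/1 + 1/1*5/8) = [0/1, 5/8)
  'f': [0/1 + 1/1*5/8, 0/1 + 1/1*7/8) = [5/8, 7/8) <- contains code 345/512
  'c': [0/1 + 1/1*7/8, 0/1 + 1/1*1/1) = [7/8, 1/1)
  emit 'f', narrow to [5/8, 7/8)
Step 2: interval [5/8, 7/8), width = 7/8 - 5/8 = 1/4
  'a': [5/8 + 1/4*0/1, 5/8 + 1/4*5/8) = [5/8, 25/32) <- contains code 345/512
  'f': [5/8 + 1/4*5/8, 5/8 + 1/4*7/8) = [25/32, 27/32)
  'c': [5/8 + 1/4*7/8, 5/8 + 1/4*1/1) = [27/32, 7/8)
  emit 'a', narrow to [5/8, 25/32)
Step 3: interval [5/8, 25/32), width = 25/32 - 5/8 = 5/32
  'a': [5/8 + 5/32*0/1, 5/8 + 5/32*5/8) = [5/8, 185/256) <- contains code 345/512
  'f': [5/8 + 5/32*5/8, 5/8 + 5/32*7/8) = [185/256, 195/256)
  'c': [5/8 + 5/32*7/8, 5/8 + 5/32*1/1) = [195/256, 25/32)
  emit 'a', narrow to [5/8, 185/256)

Answer: symbol=f low=5/8 high=7/8
symbol=a low=5/8 high=25/32
symbol=a low=5/8 high=185/256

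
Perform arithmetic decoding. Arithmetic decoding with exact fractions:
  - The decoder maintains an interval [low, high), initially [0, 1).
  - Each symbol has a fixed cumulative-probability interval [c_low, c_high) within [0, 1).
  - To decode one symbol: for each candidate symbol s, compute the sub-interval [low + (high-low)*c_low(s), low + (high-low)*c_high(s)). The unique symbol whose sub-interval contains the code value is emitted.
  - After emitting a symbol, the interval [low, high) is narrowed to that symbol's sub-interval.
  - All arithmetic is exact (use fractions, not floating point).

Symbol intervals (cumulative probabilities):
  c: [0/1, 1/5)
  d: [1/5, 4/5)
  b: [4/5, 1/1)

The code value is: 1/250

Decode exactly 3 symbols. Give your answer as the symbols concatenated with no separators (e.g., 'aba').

Step 1: interval [0/1, 1/1), width = 1/1 - 0/1 = 1/1
  'c': [0/1 + 1/1*0/1, 0/1 + 1/1*1/5) = [0/1, 1/5) <- contains code 1/250
  'd': [0/1 + 1/1*1/5, 0/1 + 1/1*4/5) = [1/5, 4/5)
  'b': [0/1 + 1/1*4/5, 0/1 + 1/1*1/1) = [4/5, 1/1)
  emit 'c', narrow to [0/1, 1/5)
Step 2: interval [0/1, 1/5), width = 1/5 - 0/1 = 1/5
  'c': [0/1 + 1/5*0/1, 0/1 + 1/5*1/5) = [0/1, 1/25) <- contains code 1/250
  'd': [0/1 + 1/5*1/5, 0/1 + 1/5*4/5) = [1/25, 4/25)
  'b': [0/1 + 1/5*4/5, 0/1 + 1/5*1/1) = [4/25, 1/5)
  emit 'c', narrow to [0/1, 1/25)
Step 3: interval [0/1, 1/25), width = 1/25 - 0/1 = 1/25
  'c': [0/1 + 1/25*0/1, 0/1 + 1/25*1/5) = [0/1, 1/125) <- contains code 1/250
  'd': [0/1 + 1/25*1/5, 0/1 + 1/25*4/5) = [1/125, 4/125)
  'b': [0/1 + 1/25*4/5, 0/1 + 1/25*1/1) = [4/125, 1/25)
  emit 'c', narrow to [0/1, 1/125)

Answer: ccc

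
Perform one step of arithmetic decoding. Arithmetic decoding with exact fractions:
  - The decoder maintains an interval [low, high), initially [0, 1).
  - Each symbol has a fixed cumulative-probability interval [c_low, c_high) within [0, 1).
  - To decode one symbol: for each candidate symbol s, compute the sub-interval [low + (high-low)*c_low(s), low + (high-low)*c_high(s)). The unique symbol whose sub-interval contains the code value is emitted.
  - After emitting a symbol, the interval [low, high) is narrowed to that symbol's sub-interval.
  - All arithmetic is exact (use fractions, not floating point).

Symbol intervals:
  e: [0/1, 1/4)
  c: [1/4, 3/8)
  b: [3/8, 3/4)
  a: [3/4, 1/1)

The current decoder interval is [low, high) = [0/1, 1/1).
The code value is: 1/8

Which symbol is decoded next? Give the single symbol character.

Interval width = high − low = 1/1 − 0/1 = 1/1
Scaled code = (code − low) / width = (1/8 − 0/1) / 1/1 = 1/8
  e: [0/1, 1/4) ← scaled code falls here ✓
  c: [1/4, 3/8) 
  b: [3/8, 3/4) 
  a: [3/4, 1/1) 

Answer: e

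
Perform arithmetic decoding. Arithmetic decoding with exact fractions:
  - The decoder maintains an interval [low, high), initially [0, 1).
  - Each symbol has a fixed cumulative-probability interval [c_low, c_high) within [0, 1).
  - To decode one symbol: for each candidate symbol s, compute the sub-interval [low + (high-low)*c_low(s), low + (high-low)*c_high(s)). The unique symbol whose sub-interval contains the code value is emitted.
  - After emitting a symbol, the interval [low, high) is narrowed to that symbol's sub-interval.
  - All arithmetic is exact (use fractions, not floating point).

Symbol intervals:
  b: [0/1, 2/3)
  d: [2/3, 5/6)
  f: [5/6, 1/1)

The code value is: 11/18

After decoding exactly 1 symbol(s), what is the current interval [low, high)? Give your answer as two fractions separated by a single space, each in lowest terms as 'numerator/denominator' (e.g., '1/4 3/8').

Answer: 0/1 2/3

Derivation:
Step 1: interval [0/1, 1/1), width = 1/1 - 0/1 = 1/1
  'b': [0/1 + 1/1*0/1, 0/1 + 1/1*2/3) = [0/1, 2/3) <- contains code 11/18
  'd': [0/1 + 1/1*2/3, 0/1 + 1/1*5/6) = [2/3, 5/6)
  'f': [0/1 + 1/1*5/6, 0/1 + 1/1*1/1) = [5/6, 1/1)
  emit 'b', narrow to [0/1, 2/3)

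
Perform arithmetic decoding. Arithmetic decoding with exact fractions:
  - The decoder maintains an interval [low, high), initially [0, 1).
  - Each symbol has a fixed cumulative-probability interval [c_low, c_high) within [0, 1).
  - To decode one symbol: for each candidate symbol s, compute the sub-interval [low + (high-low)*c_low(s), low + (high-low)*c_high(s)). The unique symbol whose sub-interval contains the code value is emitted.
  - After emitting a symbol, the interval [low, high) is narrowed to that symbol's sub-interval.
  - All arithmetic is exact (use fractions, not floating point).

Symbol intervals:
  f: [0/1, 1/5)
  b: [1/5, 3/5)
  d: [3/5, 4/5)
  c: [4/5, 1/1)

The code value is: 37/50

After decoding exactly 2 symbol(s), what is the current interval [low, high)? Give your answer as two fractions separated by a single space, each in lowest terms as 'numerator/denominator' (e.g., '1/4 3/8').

Step 1: interval [0/1, 1/1), width = 1/1 - 0/1 = 1/1
  'f': [0/1 + 1/1*0/1, 0/1 + 1/1*1/5) = [0/1, 1/5)
  'b': [0/1 + 1/1*1/5, 0/1 + 1/1*3/5) = [1/5, 3/5)
  'd': [0/1 + 1/1*3/5, 0/1 + 1/1*4/5) = [3/5, 4/5) <- contains code 37/50
  'c': [0/1 + 1/1*4/5, 0/1 + 1/1*1/1) = [4/5, 1/1)
  emit 'd', narrow to [3/5, 4/5)
Step 2: interval [3/5, 4/5), width = 4/5 - 3/5 = 1/5
  'f': [3/5 + 1/5*0/1, 3/5 + 1/5*1/5) = [3/5, 16/25)
  'b': [3/5 + 1/5*1/5, 3/5 + 1/5*3/5) = [16/25, 18/25)
  'd': [3/5 + 1/5*3/5, 3/5 + 1/5*4/5) = [18/25, 19/25) <- contains code 37/50
  'c': [3/5 + 1/5*4/5, 3/5 + 1/5*1/1) = [19/25, 4/5)
  emit 'd', narrow to [18/25, 19/25)

Answer: 18/25 19/25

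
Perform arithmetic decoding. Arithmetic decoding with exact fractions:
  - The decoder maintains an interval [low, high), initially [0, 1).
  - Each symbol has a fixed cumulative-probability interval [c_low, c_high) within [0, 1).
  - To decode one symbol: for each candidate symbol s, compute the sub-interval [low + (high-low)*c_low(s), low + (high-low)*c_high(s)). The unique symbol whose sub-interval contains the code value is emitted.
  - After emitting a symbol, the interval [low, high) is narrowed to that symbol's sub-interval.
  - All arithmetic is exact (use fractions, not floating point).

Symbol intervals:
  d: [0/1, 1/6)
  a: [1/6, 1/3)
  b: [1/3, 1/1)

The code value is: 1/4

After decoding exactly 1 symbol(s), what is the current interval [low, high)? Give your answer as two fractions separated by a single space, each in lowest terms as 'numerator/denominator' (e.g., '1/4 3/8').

Answer: 1/6 1/3

Derivation:
Step 1: interval [0/1, 1/1), width = 1/1 - 0/1 = 1/1
  'd': [0/1 + 1/1*0/1, 0/1 + 1/1*1/6) = [0/1, 1/6)
  'a': [0/1 + 1/1*1/6, 0/1 + 1/1*1/3) = [1/6, 1/3) <- contains code 1/4
  'b': [0/1 + 1/1*1/3, 0/1 + 1/1*1/1) = [1/3, 1/1)
  emit 'a', narrow to [1/6, 1/3)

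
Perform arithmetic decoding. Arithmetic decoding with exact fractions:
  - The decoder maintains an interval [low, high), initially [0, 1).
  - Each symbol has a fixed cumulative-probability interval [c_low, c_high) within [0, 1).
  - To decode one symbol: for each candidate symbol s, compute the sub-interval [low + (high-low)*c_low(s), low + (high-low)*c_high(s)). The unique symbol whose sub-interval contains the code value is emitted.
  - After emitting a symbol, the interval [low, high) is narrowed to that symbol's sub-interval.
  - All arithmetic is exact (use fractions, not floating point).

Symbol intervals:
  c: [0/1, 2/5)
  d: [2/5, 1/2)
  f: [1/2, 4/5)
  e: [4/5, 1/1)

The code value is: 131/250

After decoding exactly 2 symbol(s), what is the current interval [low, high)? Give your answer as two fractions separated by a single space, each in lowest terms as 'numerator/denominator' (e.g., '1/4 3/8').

Answer: 1/2 31/50

Derivation:
Step 1: interval [0/1, 1/1), width = 1/1 - 0/1 = 1/1
  'c': [0/1 + 1/1*0/1, 0/1 + 1/1*2/5) = [0/1, 2/5)
  'd': [0/1 + 1/1*2/5, 0/1 + 1/1*1/2) = [2/5, 1/2)
  'f': [0/1 + 1/1*1/2, 0/1 + 1/1*4/5) = [1/2, 4/5) <- contains code 131/250
  'e': [0/1 + 1/1*4/5, 0/1 + 1/1*1/1) = [4/5, 1/1)
  emit 'f', narrow to [1/2, 4/5)
Step 2: interval [1/2, 4/5), width = 4/5 - 1/2 = 3/10
  'c': [1/2 + 3/10*0/1, 1/2 + 3/10*2/5) = [1/2, 31/50) <- contains code 131/250
  'd': [1/2 + 3/10*2/5, 1/2 + 3/10*1/2) = [31/50, 13/20)
  'f': [1/2 + 3/10*1/2, 1/2 + 3/10*4/5) = [13/20, 37/50)
  'e': [1/2 + 3/10*4/5, 1/2 + 3/10*1/1) = [37/50, 4/5)
  emit 'c', narrow to [1/2, 31/50)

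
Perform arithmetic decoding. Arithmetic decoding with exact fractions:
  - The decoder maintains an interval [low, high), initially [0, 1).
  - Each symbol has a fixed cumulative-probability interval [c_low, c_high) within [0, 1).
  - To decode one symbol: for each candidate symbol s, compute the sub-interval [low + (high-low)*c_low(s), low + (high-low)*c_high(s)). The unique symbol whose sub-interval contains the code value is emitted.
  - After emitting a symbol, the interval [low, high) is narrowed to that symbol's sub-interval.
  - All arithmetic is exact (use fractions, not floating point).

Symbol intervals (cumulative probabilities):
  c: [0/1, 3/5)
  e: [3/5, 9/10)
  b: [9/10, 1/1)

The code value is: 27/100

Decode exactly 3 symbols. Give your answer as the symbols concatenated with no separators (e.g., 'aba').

Step 1: interval [0/1, 1/1), width = 1/1 - 0/1 = 1/1
  'c': [0/1 + 1/1*0/1, 0/1 + 1/1*3/5) = [0/1, 3/5) <- contains code 27/100
  'e': [0/1 + 1/1*3/5, 0/1 + 1/1*9/10) = [3/5, 9/10)
  'b': [0/1 + 1/1*9/10, 0/1 + 1/1*1/1) = [9/10, 1/1)
  emit 'c', narrow to [0/1, 3/5)
Step 2: interval [0/1, 3/5), width = 3/5 - 0/1 = 3/5
  'c': [0/1 + 3/5*0/1, 0/1 + 3/5*3/5) = [0/1, 9/25) <- contains code 27/100
  'e': [0/1 + 3/5*3/5, 0/1 + 3/5*9/10) = [9/25, 27/50)
  'b': [0/1 + 3/5*9/10, 0/1 + 3/5*1/1) = [27/50, 3/5)
  emit 'c', narrow to [0/1, 9/25)
Step 3: interval [0/1, 9/25), width = 9/25 - 0/1 = 9/25
  'c': [0/1 + 9/25*0/1, 0/1 + 9/25*3/5) = [0/1, 27/125)
  'e': [0/1 + 9/25*3/5, 0/1 + 9/25*9/10) = [27/125, 81/250) <- contains code 27/100
  'b': [0/1 + 9/25*9/10, 0/1 + 9/25*1/1) = [81/250, 9/25)
  emit 'e', narrow to [27/125, 81/250)

Answer: cce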